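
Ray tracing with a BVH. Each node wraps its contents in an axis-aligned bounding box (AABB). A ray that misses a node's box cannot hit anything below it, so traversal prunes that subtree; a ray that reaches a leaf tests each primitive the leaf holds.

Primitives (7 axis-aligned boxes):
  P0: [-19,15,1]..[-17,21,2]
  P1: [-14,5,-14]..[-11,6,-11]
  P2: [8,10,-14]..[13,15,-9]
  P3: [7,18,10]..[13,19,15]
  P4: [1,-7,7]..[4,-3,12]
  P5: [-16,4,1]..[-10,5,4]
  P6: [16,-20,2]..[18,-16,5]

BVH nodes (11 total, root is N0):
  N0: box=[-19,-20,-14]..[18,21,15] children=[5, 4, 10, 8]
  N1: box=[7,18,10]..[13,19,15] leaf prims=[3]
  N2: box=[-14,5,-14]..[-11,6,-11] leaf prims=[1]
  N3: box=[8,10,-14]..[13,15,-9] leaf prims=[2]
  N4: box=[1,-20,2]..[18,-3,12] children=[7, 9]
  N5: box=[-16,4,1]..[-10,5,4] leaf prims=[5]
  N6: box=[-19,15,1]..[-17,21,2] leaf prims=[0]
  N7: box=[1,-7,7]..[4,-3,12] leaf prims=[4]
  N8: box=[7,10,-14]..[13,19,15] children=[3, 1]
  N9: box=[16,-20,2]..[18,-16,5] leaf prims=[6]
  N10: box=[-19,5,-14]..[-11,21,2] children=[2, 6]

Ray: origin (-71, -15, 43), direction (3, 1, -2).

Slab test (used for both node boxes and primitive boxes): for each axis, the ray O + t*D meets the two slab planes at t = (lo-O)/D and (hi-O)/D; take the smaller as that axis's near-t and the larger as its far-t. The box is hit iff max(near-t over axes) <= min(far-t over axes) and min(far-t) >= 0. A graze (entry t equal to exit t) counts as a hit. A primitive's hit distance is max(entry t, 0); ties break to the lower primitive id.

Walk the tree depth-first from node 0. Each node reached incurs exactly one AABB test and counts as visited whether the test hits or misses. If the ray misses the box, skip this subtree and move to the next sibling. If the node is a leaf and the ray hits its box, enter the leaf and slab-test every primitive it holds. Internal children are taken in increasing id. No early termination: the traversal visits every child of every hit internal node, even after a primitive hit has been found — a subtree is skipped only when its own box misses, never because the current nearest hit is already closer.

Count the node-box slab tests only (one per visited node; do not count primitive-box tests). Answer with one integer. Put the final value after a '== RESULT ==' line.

Trace the traversal:
N0 x:[52/3,89/3] y:[-5,36] z:[14,57/2] -> hit [52/3,57/2], descend [4, 5, 8, 10]
  N4 x:[24,89/3] y:[-5,12] z:[31/2,41/2] -> miss, prune
  N5 x:[55/3,61/3] y:[19,20] z:[39/2,21] -> hit [39/2,20] leaf, test {P5@t=39/2}
  N8 x:[26,28] y:[25,34] z:[14,57/2] -> hit [26,28], descend [1, 3]
    N1 x:[26,28] y:[33,34] z:[14,33/2] -> miss, prune
    N3 x:[79/3,28] y:[25,30] z:[26,57/2] -> hit [79/3,28] leaf, test {P2@t=79/3}
  N10 x:[52/3,20] y:[20,36] z:[41/2,57/2] -> miss, prune

order=[0, 4, 5, 8, 1, 3, 10]  |boxes|=7  |leaves|=2  hit=P5

== RESULT ==
7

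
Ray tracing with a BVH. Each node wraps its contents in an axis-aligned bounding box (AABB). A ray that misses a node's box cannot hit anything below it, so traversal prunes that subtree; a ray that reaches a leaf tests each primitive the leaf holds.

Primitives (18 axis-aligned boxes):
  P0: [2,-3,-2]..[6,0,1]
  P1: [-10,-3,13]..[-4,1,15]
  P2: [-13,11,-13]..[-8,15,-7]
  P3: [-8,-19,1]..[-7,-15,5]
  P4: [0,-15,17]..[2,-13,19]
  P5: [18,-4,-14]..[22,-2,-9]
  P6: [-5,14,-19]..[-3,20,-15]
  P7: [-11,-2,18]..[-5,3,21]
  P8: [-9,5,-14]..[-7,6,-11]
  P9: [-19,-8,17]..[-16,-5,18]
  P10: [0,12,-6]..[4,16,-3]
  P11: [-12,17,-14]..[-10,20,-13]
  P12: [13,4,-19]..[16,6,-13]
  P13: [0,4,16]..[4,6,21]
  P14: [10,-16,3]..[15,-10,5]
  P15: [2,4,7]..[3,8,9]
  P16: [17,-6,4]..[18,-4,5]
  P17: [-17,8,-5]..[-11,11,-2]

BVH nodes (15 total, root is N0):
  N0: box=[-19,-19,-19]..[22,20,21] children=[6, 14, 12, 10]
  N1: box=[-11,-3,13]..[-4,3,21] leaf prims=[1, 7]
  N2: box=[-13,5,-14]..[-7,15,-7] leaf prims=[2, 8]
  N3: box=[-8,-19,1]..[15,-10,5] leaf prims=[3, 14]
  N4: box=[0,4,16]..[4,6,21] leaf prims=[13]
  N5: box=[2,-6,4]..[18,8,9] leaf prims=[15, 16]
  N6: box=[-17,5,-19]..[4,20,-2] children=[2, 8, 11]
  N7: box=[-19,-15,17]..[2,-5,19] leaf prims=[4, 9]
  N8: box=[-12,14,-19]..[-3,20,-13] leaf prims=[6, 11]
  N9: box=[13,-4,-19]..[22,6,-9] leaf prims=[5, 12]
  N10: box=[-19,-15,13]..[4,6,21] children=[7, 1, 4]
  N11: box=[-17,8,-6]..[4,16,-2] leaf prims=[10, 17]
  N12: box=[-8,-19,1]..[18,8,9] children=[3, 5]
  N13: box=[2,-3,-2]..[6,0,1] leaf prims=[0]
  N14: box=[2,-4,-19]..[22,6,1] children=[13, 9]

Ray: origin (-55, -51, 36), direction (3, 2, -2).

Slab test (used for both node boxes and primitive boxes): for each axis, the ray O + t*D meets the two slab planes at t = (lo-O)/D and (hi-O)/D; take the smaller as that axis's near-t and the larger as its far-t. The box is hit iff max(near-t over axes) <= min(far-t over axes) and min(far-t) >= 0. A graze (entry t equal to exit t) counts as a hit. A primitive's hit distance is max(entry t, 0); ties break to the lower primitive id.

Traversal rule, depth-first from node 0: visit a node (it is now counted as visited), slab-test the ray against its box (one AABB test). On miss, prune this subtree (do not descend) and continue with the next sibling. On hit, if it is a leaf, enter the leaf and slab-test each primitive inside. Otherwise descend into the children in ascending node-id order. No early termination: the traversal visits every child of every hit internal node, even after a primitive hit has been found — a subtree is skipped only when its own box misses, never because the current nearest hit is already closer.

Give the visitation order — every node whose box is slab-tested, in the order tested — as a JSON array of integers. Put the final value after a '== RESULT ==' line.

Traverse from the root:
N0 x:[12,77/3] y:[16,71/2] z:[15/2,55/2] -> hit [16,77/3], descend [6, 10, 12, 14]
  N6 x:[38/3,59/3] y:[28,71/2] z:[19,55/2] -> miss, prune
  N10 x:[12,59/3] y:[18,57/2] z:[15/2,23/2] -> miss, prune
  N12 x:[47/3,73/3] y:[16,59/2] z:[27/2,35/2] -> hit [16,35/2], descend [3, 5]
    N3 x:[47/3,70/3] y:[16,41/2] z:[31/2,35/2] -> hit [16,35/2] leaf, test {P3@t=16, P14(miss)}
    N5 x:[19,73/3] y:[45/2,59/2] z:[27/2,16] -> miss, prune
  N14 x:[19,77/3] y:[47/2,57/2] z:[35/2,55/2] -> hit [47/2,77/3], descend [9, 13]
    N9 x:[68/3,77/3] y:[47/2,57/2] z:[45/2,55/2] -> hit [47/2,77/3] leaf, test {P5@t=73/3, P12(miss)}
    N13 x:[19,61/3] y:[24,51/2] z:[35/2,19] -> miss, prune

order=[0, 6, 10, 12, 3, 5, 14, 9, 13]  |boxes|=9  |leaves|=2  hit=P3

== RESULT ==
[0, 6, 10, 12, 3, 5, 14, 9, 13]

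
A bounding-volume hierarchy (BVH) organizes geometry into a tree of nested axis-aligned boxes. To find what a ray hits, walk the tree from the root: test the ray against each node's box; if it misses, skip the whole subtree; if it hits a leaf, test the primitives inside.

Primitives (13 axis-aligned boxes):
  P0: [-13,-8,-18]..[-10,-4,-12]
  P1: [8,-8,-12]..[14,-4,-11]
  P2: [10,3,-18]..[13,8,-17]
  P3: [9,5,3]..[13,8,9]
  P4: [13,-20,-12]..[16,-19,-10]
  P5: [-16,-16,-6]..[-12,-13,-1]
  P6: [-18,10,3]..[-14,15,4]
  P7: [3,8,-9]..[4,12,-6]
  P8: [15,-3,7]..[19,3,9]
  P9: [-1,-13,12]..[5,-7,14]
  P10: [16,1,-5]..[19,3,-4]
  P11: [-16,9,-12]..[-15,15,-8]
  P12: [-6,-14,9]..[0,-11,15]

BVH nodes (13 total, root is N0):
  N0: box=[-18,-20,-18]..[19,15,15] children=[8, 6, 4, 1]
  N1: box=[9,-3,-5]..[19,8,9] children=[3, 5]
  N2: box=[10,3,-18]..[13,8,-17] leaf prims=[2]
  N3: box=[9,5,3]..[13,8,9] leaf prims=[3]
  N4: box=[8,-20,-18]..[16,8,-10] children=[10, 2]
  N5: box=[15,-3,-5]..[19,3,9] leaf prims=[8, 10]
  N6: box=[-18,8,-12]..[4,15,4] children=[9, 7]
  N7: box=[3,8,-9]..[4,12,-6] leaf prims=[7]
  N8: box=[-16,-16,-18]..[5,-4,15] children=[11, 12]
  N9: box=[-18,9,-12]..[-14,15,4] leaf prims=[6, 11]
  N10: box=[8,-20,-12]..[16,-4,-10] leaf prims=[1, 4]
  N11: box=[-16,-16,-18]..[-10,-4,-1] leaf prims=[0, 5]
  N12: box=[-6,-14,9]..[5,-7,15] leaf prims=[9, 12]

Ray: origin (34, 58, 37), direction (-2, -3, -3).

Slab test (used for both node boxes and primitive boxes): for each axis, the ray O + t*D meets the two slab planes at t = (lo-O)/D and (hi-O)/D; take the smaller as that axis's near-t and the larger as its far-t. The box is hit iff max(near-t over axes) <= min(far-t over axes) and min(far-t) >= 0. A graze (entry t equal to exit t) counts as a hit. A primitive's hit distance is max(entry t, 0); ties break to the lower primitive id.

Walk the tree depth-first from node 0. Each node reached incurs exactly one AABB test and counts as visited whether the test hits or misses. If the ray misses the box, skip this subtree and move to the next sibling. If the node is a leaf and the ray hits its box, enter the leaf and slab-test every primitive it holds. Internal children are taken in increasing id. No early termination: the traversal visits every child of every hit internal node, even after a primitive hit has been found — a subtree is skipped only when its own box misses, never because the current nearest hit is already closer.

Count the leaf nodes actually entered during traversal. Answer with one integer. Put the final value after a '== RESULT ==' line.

Trace the traversal:
N0 x:[15/2,26] y:[43/3,26] z:[22/3,55/3] -> hit [43/3,55/3], descend [1, 4, 6, 8]
  N1 x:[15/2,25/2] y:[50/3,61/3] z:[28/3,14] -> miss, prune
  N4 x:[9,13] y:[50/3,26] z:[47/3,55/3] -> miss, prune
  N6 x:[15,26] y:[43/3,50/3] z:[11,49/3] -> hit [15,49/3], descend [7, 9]
    N7 x:[15,31/2] y:[46/3,50/3] z:[43/3,46/3] -> hit [46/3,46/3] leaf, test {P7@t=46/3}
    N9 x:[24,26] y:[43/3,49/3] z:[11,49/3] -> miss, prune
  N8 x:[29/2,25] y:[62/3,74/3] z:[22/3,55/3] -> miss, prune

7 AABB tests over nodes [0, 1, 4, 6, 7, 9, 8]; 1 leaf entered; closest P7.

== RESULT ==
1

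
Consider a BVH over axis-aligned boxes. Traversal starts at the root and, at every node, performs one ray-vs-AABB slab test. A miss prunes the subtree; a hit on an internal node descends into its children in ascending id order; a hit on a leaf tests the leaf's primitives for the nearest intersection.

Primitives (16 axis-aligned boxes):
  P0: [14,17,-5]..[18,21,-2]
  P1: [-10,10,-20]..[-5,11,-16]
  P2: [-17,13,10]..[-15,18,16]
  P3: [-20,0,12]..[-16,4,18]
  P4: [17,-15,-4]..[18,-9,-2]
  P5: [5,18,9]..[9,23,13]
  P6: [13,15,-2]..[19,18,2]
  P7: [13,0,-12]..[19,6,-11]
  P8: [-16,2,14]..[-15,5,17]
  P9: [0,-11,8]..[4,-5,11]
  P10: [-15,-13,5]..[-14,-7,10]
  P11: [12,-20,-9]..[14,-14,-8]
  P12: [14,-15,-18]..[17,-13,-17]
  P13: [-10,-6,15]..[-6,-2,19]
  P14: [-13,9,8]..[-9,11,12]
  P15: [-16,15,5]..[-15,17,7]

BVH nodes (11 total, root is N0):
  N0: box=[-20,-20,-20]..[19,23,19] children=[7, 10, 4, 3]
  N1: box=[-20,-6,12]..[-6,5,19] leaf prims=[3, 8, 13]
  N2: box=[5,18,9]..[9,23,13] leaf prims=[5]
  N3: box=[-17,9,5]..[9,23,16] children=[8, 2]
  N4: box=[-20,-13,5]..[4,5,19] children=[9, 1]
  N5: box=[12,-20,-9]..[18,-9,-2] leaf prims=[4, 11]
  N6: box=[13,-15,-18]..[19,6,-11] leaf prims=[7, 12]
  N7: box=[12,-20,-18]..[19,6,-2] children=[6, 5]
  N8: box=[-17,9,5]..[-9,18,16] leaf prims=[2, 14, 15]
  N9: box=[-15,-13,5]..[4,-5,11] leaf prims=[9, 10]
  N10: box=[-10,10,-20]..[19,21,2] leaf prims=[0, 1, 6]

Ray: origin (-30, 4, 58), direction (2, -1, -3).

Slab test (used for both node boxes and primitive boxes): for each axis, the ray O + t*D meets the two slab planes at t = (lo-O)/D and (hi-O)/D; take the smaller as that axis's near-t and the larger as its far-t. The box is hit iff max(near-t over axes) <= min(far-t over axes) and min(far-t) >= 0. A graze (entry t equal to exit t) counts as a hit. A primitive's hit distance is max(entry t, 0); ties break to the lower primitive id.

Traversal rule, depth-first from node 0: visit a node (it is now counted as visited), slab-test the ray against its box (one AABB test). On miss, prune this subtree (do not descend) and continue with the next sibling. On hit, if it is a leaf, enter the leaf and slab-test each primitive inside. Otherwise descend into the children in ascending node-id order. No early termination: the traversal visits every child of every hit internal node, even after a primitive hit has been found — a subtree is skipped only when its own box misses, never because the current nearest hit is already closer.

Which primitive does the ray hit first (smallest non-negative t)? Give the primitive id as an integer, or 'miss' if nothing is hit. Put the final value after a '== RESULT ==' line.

Walk:
N0 x:[5,49/2] y:[-19,24] z:[13,26] -> hit [13,24], descend [3, 4, 7, 10]
  N3 x:[13/2,39/2] y:[-19,-5] z:[14,53/3] -> miss, prune
  N4 x:[5,17] y:[-1,17] z:[13,53/3] -> hit [13,17], descend [1, 9]
    N1 x:[5,12] y:[-1,10] z:[13,46/3] -> miss, prune
    N9 x:[15/2,17] y:[9,17] z:[47/3,53/3] -> hit [47/3,17] leaf, test {P9(miss), P10(miss)}
  N7 x:[21,49/2] y:[-2,24] z:[20,76/3] -> hit [21,24], descend [5, 6]
    N5 x:[21,24] y:[13,24] z:[20,67/3] -> hit [21,67/3] leaf, test {P4(miss), P11@t=22}
    N6 x:[43/2,49/2] y:[-2,19] z:[23,76/3] -> miss, prune
  N10 x:[10,49/2] y:[-17,-6] z:[56/3,26] -> miss, prune

9 AABB tests over nodes [0, 3, 4, 1, 9, 7, 5, 6, 10]; 2 leaves entered; closest P11.

== RESULT ==
11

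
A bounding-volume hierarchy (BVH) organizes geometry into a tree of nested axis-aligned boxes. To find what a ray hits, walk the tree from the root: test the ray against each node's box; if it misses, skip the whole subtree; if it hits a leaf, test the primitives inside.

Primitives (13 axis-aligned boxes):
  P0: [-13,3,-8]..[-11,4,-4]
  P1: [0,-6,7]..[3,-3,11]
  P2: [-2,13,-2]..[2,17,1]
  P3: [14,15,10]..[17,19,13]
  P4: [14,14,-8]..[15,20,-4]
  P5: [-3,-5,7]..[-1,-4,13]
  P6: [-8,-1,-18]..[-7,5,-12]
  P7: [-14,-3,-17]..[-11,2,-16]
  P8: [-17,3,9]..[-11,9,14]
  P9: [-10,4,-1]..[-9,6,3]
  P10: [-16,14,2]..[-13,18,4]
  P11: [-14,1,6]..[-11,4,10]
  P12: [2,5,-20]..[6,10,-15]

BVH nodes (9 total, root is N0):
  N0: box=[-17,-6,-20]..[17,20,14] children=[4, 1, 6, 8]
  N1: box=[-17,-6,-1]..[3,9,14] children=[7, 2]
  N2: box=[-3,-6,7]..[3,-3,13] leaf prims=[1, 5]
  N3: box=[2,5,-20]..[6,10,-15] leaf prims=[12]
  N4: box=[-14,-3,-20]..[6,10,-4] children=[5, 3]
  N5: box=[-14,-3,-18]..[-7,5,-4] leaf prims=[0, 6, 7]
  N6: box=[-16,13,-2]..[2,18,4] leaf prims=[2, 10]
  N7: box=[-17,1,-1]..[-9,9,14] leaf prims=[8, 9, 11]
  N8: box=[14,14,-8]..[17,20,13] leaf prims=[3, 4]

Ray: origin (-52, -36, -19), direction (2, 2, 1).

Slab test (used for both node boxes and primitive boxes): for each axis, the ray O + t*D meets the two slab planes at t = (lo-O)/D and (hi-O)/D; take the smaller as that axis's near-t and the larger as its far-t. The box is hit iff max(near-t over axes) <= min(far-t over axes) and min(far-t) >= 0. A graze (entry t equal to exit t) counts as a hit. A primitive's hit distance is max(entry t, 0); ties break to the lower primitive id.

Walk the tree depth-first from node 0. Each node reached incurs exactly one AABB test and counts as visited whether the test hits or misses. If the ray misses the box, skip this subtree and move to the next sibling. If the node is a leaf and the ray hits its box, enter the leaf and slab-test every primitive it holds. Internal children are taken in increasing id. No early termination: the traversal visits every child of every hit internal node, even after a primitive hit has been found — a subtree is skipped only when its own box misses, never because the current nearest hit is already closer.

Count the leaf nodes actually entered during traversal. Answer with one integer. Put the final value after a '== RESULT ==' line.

Traverse from the root:
N0 x:[35/2,69/2] y:[15,28] z:[-1,33] -> hit [35/2,28], descend [1, 4, 6, 8]
  N1 x:[35/2,55/2] y:[15,45/2] z:[18,33] -> hit [18,45/2], descend [2, 7]
    N2 x:[49/2,55/2] y:[15,33/2] z:[26,32] -> miss, prune
    N7 x:[35/2,43/2] y:[37/2,45/2] z:[18,33] -> hit [37/2,43/2] leaf, test {P8(miss), P9@t=21, P11(miss)}
  N4 x:[19,29] y:[33/2,23] z:[-1,15] -> miss, prune
  N6 x:[18,27] y:[49/2,27] z:[17,23] -> miss, prune
  N8 x:[33,69/2] y:[25,28] z:[11,32] -> miss, prune

Visited [0, 1, 2, 7, 4, 6, 8]. Tests: 7 box, 1 leaf. Nearest: P9.

== RESULT ==
1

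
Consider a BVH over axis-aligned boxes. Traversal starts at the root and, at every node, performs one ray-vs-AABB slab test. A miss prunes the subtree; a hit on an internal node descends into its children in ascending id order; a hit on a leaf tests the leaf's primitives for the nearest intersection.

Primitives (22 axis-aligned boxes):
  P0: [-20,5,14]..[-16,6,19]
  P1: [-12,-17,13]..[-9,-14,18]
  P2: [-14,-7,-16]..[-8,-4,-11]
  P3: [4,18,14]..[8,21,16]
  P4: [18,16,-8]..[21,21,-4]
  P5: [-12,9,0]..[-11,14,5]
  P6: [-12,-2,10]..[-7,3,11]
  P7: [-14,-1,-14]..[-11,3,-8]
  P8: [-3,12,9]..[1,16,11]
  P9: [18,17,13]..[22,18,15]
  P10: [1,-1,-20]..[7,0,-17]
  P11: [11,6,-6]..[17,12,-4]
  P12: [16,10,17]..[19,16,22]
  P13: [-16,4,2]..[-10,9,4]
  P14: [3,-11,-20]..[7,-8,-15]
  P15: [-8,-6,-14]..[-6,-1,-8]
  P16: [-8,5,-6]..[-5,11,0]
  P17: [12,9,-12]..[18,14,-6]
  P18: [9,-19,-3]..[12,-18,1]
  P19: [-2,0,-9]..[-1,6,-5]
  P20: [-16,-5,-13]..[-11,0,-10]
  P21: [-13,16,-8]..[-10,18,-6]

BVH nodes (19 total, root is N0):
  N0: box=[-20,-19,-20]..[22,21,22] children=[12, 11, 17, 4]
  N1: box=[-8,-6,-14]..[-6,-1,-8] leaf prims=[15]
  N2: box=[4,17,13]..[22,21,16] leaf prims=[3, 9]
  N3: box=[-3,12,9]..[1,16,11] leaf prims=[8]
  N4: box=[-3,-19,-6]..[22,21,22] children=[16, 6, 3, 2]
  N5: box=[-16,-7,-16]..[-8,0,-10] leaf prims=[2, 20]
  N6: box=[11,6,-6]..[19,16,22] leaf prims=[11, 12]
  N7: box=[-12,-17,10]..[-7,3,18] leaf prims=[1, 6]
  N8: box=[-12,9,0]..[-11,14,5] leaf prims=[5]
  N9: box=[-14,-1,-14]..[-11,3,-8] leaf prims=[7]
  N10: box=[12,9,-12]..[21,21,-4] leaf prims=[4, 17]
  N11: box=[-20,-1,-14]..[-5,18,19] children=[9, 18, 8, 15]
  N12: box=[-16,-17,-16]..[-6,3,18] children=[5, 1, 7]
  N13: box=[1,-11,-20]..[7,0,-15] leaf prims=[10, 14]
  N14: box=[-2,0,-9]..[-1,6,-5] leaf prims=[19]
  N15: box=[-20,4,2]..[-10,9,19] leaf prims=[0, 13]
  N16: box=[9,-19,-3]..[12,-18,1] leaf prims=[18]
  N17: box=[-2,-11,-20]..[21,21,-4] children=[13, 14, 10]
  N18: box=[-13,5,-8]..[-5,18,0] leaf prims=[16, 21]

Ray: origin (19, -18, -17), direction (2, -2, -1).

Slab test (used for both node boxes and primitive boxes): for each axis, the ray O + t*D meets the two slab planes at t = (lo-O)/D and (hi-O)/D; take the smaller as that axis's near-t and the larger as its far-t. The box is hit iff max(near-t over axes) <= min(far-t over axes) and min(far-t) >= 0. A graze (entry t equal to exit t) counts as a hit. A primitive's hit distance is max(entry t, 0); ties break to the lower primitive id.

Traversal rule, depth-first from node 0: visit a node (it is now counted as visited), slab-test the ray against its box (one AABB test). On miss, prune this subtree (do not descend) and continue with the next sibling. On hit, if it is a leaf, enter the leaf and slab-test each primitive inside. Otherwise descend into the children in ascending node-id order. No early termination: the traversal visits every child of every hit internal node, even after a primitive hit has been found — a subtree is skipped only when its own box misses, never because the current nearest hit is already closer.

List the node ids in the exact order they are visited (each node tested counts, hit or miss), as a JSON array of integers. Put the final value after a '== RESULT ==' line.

Traverse from the root:
N0 x:[-39/2,3/2] y:[-39/2,1/2] z:[-39,3] -> hit [-39/2,1/2], descend [4, 11, 12, 17]
  N4 x:[-11,3/2] y:[-39/2,1/2] z:[-39,-11] -> miss, prune
  N11 x:[-39/2,-12] y:[-18,-17/2] z:[-36,-3] -> miss, prune
  N12 x:[-35/2,-25/2] y:[-21/2,-1/2] z:[-35,-1] -> miss, prune
  N17 x:[-21/2,1] y:[-39/2,-7/2] z:[-13,3] -> miss, prune

Visited [0, 4, 11, 12, 17]. Tests: 5 box, 0 leaf. Nearest: miss.

== RESULT ==
[0, 4, 11, 12, 17]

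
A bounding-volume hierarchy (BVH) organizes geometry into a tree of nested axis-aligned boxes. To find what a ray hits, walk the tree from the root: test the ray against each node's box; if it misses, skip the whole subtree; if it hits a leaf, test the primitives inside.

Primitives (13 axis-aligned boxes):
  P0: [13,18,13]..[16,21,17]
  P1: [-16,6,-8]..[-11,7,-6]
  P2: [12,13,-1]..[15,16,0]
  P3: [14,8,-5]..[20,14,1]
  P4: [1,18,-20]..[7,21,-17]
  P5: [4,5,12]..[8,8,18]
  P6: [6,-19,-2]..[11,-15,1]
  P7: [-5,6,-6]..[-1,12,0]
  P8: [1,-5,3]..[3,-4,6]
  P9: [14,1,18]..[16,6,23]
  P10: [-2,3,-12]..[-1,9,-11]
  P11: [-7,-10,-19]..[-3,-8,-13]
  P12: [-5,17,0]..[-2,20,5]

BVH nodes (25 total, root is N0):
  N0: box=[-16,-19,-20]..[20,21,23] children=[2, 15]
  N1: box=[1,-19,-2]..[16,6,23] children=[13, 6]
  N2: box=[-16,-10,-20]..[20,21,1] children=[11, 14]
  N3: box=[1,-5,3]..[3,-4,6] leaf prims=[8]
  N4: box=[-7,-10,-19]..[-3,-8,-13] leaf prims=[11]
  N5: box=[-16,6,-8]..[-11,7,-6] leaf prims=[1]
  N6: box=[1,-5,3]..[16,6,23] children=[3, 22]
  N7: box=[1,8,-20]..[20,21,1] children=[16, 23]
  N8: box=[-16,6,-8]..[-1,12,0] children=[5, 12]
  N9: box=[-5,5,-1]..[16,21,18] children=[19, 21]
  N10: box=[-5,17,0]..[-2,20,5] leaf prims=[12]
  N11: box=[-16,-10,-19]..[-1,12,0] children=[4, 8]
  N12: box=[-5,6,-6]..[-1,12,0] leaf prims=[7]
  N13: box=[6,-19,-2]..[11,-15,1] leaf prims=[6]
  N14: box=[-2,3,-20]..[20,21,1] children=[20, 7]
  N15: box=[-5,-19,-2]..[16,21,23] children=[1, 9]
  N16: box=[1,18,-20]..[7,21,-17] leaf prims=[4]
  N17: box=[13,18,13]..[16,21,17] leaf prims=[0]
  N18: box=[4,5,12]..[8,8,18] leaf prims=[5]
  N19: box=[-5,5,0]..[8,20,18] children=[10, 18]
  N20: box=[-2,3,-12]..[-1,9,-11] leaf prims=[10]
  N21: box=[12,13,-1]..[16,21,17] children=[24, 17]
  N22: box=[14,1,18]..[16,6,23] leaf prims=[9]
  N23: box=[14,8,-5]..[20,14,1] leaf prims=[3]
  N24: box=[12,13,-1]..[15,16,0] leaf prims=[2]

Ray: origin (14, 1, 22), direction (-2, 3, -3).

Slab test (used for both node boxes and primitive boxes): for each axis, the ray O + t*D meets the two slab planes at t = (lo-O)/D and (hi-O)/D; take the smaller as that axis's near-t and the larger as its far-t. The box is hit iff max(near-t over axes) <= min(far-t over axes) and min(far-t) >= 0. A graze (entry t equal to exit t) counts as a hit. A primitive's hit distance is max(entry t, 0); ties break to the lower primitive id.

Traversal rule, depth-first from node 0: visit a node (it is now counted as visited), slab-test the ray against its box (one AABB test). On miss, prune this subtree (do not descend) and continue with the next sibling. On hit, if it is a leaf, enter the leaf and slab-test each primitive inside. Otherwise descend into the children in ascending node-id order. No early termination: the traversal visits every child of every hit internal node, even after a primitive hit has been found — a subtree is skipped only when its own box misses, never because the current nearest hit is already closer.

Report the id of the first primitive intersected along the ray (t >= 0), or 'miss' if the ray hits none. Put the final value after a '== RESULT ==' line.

Walk:
N0 x:[-3,15] y:[-20/3,20/3] z:[-1/3,14] -> hit [-1/3,20/3], descend [2, 15]
  N2 x:[-3,15] y:[-11/3,20/3] z:[7,14] -> miss, prune
  N15 x:[-1,19/2] y:[-20/3,20/3] z:[-1/3,8] -> hit [-1/3,20/3], descend [1, 9]
    N1 x:[-1,13/2] y:[-20/3,5/3] z:[-1/3,8] -> hit [-1/3,5/3], descend [6, 13]
      N6 x:[-1,13/2] y:[-2,5/3] z:[-1/3,19/3] -> hit [-1/3,5/3], descend [3, 22]
        N3 x:[11/2,13/2] y:[-2,-5/3] z:[16/3,19/3] -> miss, prune
        N22 x:[-1,0] y:[0,5/3] z:[-1/3,4/3] -> hit [0,0] leaf, test {P9@t=0}
      N13 x:[3/2,4] y:[-20/3,-16/3] z:[7,8] -> miss, prune
    N9 x:[-1,19/2] y:[4/3,20/3] z:[4/3,23/3] -> hit [4/3,20/3], descend [19, 21]
      N19 x:[3,19/2] y:[4/3,19/3] z:[4/3,22/3] -> hit [3,19/3], descend [10, 18]
        N10 x:[8,19/2] y:[16/3,19/3] z:[17/3,22/3] -> miss, prune
        N18 x:[3,5] y:[4/3,7/3] z:[4/3,10/3] -> miss, prune
      N21 x:[-1,1] y:[4,20/3] z:[5/3,23/3] -> miss, prune

13 AABB tests over nodes [0, 2, 15, 1, 6, 3, 22, 13, 9, 19, 10, 18, 21]; 1 leaf entered; closest P9.

== RESULT ==
9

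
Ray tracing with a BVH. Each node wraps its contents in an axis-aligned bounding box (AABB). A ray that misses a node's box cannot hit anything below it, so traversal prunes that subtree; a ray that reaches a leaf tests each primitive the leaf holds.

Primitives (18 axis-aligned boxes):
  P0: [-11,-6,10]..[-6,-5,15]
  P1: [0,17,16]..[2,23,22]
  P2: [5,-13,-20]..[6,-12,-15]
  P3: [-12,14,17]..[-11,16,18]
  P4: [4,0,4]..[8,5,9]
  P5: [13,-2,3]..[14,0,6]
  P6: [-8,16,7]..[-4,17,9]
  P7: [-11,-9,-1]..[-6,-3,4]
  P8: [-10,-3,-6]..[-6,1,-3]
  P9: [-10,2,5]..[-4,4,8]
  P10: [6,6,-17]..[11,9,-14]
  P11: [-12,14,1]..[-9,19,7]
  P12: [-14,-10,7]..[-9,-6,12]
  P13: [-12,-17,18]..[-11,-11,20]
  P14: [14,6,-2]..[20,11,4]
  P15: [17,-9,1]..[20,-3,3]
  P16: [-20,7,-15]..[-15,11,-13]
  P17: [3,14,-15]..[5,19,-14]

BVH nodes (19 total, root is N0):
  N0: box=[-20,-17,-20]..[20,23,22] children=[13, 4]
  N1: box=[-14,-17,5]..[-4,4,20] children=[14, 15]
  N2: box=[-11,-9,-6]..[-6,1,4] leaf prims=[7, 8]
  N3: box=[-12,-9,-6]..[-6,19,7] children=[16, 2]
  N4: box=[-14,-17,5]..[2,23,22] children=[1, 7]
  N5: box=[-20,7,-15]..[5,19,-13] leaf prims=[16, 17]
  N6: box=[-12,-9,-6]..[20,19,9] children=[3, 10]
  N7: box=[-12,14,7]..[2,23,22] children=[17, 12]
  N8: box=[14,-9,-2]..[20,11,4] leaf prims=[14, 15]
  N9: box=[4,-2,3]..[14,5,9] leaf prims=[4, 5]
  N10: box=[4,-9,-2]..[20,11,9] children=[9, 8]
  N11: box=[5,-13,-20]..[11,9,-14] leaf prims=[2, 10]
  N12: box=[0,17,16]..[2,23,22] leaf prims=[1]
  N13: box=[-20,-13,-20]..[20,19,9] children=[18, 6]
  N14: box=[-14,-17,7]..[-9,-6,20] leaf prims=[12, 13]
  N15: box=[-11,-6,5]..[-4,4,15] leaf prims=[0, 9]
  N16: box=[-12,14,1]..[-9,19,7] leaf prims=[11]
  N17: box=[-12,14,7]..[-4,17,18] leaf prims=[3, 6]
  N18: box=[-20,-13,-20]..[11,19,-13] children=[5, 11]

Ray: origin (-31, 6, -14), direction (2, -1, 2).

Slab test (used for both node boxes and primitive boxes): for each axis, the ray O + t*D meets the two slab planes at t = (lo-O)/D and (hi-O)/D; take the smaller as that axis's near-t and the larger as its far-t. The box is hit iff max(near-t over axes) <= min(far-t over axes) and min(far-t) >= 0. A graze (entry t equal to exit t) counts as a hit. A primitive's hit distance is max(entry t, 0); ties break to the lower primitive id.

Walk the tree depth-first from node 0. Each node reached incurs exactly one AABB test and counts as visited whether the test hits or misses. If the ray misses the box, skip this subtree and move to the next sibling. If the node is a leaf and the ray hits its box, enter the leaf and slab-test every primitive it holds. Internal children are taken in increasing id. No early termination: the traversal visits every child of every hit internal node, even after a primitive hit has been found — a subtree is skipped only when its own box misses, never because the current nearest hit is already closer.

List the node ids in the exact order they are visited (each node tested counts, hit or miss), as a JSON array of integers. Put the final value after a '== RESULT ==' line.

Traverse from the root:
N0 x:[11/2,51/2] y:[-17,23] z:[-3,18] -> hit [11/2,18], descend [4, 13]
  N4 x:[17/2,33/2] y:[-17,23] z:[19/2,18] -> hit [19/2,33/2], descend [1, 7]
    N1 x:[17/2,27/2] y:[2,23] z:[19/2,17] -> hit [19/2,27/2], descend [14, 15]
      N14 x:[17/2,11] y:[12,23] z:[21/2,17] -> miss, prune
      N15 x:[10,27/2] y:[2,12] z:[19/2,29/2] -> hit [10,12] leaf, test {P0@t=12, P9(miss)}
    N7 x:[19/2,33/2] y:[-17,-8] z:[21/2,18] -> miss, prune
  N13 x:[11/2,51/2] y:[-13,19] z:[-3,23/2] -> hit [11/2,23/2], descend [6, 18]
    N6 x:[19/2,51/2] y:[-13,15] z:[4,23/2] -> hit [19/2,23/2], descend [3, 10]
      N3 x:[19/2,25/2] y:[-13,15] z:[4,21/2] -> hit [19/2,21/2], descend [2, 16]
        N2 x:[10,25/2] y:[5,15] z:[4,9] -> miss, prune
        N16 x:[19/2,11] y:[-13,-8] z:[15/2,21/2] -> miss, prune
      N10 x:[35/2,51/2] y:[-5,15] z:[6,23/2] -> miss, prune
    N18 x:[11/2,21] y:[-13,19] z:[-3,1/2] -> miss, prune

13 AABB tests over nodes [0, 4, 1, 14, 15, 7, 13, 6, 3, 2, 16, 10, 18]; 1 leaf entered; closest P0.

== RESULT ==
[0, 4, 1, 14, 15, 7, 13, 6, 3, 2, 16, 10, 18]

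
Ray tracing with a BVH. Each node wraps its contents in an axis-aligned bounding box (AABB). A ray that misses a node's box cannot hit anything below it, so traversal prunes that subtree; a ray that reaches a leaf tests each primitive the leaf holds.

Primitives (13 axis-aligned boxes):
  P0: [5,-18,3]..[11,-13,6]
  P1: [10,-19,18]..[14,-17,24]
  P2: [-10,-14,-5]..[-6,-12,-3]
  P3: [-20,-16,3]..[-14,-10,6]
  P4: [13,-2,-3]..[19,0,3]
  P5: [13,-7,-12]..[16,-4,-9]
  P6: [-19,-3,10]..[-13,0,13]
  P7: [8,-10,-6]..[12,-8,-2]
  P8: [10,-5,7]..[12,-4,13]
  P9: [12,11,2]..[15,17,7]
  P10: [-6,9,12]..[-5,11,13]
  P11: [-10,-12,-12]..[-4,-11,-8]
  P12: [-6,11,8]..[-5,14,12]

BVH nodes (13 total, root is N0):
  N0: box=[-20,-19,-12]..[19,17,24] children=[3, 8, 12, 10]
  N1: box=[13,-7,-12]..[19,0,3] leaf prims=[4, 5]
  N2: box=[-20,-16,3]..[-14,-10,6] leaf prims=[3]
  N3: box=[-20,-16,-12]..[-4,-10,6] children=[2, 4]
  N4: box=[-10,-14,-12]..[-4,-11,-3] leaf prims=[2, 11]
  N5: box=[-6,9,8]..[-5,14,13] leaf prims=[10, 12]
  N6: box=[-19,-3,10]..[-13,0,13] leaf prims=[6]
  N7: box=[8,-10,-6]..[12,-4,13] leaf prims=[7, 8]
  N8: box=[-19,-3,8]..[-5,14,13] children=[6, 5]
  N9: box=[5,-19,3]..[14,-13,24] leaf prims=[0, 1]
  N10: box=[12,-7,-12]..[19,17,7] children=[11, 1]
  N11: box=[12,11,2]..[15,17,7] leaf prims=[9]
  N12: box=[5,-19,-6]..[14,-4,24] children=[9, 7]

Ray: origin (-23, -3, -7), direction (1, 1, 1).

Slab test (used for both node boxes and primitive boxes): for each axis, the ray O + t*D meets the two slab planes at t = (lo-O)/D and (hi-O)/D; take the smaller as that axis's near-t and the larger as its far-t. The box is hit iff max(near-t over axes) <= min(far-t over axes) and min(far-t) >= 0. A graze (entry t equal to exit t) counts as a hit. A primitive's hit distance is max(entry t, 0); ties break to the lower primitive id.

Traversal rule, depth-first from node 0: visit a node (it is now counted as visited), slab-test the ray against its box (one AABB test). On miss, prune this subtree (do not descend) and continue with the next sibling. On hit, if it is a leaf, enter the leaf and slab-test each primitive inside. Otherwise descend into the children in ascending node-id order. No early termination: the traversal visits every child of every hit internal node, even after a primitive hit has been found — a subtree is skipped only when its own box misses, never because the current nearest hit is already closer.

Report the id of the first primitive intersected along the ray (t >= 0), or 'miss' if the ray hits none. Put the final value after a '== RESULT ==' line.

Walk:
N0 x:[3,42] y:[-16,20] z:[-5,31] -> hit [3,20], descend [3, 8, 10, 12]
  N3 x:[3,19] y:[-13,-7] z:[-5,13] -> miss, prune
  N8 x:[4,18] y:[0,17] z:[15,20] -> hit [15,17], descend [5, 6]
    N5 x:[17,18] y:[12,17] z:[15,20] -> hit [17,17] leaf, test {P10(miss), P12@t=17}
    N6 x:[4,10] y:[0,3] z:[17,20] -> miss, prune
  N10 x:[35,42] y:[-4,20] z:[-5,14] -> miss, prune
  N12 x:[28,37] y:[-16,-1] z:[1,31] -> miss, prune

Summary -> nodes [0, 3, 8, 5, 6, 10, 12]; box-tests=7; leaf-entries=1; first=P12

== RESULT ==
12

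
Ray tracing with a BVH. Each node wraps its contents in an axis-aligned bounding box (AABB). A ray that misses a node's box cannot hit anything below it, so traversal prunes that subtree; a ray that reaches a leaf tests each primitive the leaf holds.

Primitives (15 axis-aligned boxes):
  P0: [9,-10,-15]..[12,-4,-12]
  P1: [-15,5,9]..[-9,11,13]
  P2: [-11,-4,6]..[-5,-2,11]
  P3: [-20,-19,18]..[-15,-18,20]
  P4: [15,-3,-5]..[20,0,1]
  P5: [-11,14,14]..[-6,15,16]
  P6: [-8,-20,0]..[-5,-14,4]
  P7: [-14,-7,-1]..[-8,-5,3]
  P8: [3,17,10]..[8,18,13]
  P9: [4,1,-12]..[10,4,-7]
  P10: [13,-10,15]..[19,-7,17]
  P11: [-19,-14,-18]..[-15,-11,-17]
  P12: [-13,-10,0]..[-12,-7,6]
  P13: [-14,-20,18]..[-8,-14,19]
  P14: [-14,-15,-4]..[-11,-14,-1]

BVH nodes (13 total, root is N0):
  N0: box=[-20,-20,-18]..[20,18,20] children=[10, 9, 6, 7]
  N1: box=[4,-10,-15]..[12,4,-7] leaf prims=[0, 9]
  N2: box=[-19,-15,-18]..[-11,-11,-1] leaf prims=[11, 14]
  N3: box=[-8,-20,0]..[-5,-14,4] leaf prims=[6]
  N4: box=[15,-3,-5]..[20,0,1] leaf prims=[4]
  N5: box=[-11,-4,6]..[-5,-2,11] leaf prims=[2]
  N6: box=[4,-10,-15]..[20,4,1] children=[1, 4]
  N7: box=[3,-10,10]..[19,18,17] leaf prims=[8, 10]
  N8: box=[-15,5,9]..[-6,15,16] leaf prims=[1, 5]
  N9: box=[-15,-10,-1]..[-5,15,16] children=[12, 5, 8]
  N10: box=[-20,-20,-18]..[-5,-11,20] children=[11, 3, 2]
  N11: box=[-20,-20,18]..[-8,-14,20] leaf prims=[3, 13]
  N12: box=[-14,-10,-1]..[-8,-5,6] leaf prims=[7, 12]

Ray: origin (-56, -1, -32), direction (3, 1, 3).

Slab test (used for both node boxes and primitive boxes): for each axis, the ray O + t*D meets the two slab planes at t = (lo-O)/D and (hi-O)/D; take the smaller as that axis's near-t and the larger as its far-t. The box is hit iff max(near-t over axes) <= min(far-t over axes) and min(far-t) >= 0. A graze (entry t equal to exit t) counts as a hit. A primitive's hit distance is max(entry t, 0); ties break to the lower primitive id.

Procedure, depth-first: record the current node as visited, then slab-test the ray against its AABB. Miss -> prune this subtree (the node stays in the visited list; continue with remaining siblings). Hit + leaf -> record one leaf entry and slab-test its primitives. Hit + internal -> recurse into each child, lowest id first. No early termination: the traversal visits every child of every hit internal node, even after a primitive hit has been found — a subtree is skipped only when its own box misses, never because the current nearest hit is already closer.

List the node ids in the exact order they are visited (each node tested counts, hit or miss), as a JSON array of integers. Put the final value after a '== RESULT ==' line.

Trace the traversal:
N0 x:[12,76/3] y:[-19,19] z:[14/3,52/3] -> hit [12,52/3], descend [6, 7, 9, 10]
  N6 x:[20,76/3] y:[-9,5] z:[17/3,11] -> miss, prune
  N7 x:[59/3,25] y:[-9,19] z:[14,49/3] -> miss, prune
  N9 x:[41/3,17] y:[-9,16] z:[31/3,16] -> hit [41/3,16], descend [5, 8, 12]
    N5 x:[15,17] y:[-3,-1] z:[38/3,43/3] -> miss, prune
    N8 x:[41/3,50/3] y:[6,16] z:[41/3,16] -> hit [41/3,16] leaf, test {P1(miss), P5@t=46/3}
    N12 x:[14,16] y:[-9,-4] z:[31/3,38/3] -> miss, prune
  N10 x:[12,17] y:[-19,-10] z:[14/3,52/3] -> miss, prune

8 AABB tests over nodes [0, 6, 7, 9, 5, 8, 12, 10]; 1 leaf entered; closest P5.

== RESULT ==
[0, 6, 7, 9, 5, 8, 12, 10]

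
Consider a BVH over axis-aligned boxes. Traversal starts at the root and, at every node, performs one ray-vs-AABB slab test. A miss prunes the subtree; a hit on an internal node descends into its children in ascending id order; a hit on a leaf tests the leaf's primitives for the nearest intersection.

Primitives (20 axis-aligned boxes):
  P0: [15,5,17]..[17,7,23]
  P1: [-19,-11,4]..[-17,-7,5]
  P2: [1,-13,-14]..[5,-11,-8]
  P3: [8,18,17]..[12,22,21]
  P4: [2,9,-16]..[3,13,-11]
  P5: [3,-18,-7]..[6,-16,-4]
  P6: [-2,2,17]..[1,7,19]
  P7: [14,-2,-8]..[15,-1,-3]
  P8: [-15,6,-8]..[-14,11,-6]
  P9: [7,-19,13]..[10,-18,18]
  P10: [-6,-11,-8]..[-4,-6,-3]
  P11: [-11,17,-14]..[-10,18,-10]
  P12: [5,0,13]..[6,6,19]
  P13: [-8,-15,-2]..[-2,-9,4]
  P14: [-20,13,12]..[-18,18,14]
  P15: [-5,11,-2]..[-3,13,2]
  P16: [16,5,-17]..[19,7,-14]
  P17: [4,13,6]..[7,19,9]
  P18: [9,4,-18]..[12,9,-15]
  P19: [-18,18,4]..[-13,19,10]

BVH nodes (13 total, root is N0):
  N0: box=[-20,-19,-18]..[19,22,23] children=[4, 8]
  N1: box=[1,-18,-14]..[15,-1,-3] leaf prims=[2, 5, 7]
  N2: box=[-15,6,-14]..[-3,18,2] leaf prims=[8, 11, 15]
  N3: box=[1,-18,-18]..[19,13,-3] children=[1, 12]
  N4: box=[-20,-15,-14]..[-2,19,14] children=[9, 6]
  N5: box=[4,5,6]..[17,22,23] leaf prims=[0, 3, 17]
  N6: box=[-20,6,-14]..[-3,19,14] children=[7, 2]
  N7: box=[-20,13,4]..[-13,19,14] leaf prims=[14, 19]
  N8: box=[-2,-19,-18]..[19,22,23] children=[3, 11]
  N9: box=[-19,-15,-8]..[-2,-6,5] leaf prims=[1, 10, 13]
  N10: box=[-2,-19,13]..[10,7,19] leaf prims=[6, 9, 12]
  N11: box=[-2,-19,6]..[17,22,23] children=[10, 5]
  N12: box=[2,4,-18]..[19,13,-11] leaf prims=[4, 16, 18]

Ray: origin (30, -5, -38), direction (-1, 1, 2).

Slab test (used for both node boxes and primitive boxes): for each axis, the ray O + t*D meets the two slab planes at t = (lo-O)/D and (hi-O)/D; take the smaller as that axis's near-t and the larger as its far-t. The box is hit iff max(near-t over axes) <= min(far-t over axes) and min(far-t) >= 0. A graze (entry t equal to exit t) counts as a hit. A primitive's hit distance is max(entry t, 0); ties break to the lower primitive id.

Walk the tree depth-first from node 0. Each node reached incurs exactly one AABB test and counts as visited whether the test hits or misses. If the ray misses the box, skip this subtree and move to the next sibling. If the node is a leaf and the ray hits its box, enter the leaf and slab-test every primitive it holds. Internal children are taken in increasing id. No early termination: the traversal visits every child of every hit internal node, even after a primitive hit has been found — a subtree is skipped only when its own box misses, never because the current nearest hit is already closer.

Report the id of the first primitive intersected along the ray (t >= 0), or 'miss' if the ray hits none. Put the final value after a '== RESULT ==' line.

Traverse from the root:
N0 x:[11,50] y:[-14,27] z:[10,61/2] -> hit [11,27], descend [4, 8]
  N4 x:[32,50] y:[-10,24] z:[12,26] -> miss, prune
  N8 x:[11,32] y:[-14,27] z:[10,61/2] -> hit [11,27], descend [3, 11]
    N3 x:[11,29] y:[-13,18] z:[10,35/2] -> hit [11,35/2], descend [1, 12]
      N1 x:[15,29] y:[-13,4] z:[12,35/2] -> miss, prune
      N12 x:[11,28] y:[9,18] z:[10,27/2] -> hit [11,27/2] leaf, test {P4(miss), P16@t=11, P18(miss)}
    N11 x:[13,32] y:[-14,27] z:[22,61/2] -> hit [22,27], descend [5, 10]
      N5 x:[13,26] y:[10,27] z:[22,61/2] -> hit [22,26] leaf, test {P0(miss), P3(miss), P17@t=23}
      N10 x:[20,32] y:[-14,12] z:[51/2,57/2] -> miss, prune

order=[0, 4, 8, 3, 1, 12, 11, 5, 10]  |boxes|=9  |leaves|=2  hit=P16

== RESULT ==
16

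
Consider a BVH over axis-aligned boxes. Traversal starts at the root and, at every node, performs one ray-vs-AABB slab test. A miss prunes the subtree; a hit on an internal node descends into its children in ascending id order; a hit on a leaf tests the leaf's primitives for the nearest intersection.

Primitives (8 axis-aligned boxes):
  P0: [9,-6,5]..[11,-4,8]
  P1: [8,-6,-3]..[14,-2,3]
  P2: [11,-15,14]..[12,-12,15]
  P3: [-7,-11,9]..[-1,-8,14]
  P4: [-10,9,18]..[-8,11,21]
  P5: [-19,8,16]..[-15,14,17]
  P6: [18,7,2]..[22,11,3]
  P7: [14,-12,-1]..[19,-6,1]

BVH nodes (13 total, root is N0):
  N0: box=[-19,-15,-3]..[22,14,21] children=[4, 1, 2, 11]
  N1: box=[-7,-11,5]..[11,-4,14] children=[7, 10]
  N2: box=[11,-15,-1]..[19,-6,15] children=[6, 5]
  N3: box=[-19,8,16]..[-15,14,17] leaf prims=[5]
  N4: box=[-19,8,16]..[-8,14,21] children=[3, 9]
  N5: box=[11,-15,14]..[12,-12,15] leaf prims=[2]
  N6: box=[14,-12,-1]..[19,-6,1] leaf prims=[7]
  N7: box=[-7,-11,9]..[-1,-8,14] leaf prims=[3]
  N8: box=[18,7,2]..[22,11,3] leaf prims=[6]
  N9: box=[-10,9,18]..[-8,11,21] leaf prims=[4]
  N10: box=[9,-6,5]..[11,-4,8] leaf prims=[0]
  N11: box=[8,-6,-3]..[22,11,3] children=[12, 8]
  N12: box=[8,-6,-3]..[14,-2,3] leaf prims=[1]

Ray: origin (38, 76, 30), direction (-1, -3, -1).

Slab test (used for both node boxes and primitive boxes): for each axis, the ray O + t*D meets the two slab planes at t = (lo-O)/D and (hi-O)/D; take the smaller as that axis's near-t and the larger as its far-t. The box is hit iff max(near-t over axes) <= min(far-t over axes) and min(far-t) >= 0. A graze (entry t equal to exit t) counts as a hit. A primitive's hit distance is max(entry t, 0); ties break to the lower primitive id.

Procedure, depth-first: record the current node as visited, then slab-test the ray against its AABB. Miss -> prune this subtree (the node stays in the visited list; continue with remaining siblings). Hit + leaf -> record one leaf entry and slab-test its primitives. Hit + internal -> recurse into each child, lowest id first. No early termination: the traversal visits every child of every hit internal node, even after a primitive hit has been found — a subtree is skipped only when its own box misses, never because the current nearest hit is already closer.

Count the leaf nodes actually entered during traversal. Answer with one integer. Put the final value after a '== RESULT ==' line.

Traverse from the root:
N0 x:[16,57] y:[62/3,91/3] z:[9,33] -> hit [62/3,91/3], descend [1, 2, 4, 11]
  N1 x:[27,45] y:[80/3,29] z:[16,25] -> miss, prune
  N2 x:[19,27] y:[82/3,91/3] z:[15,31] -> miss, prune
  N4 x:[46,57] y:[62/3,68/3] z:[9,14] -> miss, prune
  N11 x:[16,30] y:[65/3,82/3] z:[27,33] -> hit [27,82/3], descend [8, 12]
    N8 x:[16,20] y:[65/3,23] z:[27,28] -> miss, prune
    N12 x:[24,30] y:[26,82/3] z:[27,33] -> hit [27,82/3] leaf, test {P1@t=27}

order=[0, 1, 2, 4, 11, 8, 12]  |boxes|=7  |leaves|=1  hit=P1

== RESULT ==
1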